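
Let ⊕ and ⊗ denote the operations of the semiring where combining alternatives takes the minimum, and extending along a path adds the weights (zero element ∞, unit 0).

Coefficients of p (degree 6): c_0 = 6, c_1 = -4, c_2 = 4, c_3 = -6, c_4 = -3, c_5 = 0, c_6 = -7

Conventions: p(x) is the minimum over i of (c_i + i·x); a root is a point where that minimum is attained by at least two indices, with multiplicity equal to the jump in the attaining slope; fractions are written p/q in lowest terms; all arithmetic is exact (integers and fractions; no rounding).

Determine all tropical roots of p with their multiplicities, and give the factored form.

hull edge (i=0, c=6) to (i=1, c=-4): slope -10, span 1
hull edge (i=1, c=-4) to (i=3, c=-6): slope -1, span 2
hull edge (i=3, c=-6) to (i=6, c=-7): slope -1/3, span 3
Factored form: p(x) = -7 ⊗ (x ⊕ 1/3) ⊗ (x ⊕ 1/3) ⊗ (x ⊕ 1/3) ⊗ (x ⊕ 1) ⊗ (x ⊕ 1) ⊗ (x ⊕ 10)
Answer: roots = 1/3 (mult 3), 1 (mult 2), 10 (mult 1)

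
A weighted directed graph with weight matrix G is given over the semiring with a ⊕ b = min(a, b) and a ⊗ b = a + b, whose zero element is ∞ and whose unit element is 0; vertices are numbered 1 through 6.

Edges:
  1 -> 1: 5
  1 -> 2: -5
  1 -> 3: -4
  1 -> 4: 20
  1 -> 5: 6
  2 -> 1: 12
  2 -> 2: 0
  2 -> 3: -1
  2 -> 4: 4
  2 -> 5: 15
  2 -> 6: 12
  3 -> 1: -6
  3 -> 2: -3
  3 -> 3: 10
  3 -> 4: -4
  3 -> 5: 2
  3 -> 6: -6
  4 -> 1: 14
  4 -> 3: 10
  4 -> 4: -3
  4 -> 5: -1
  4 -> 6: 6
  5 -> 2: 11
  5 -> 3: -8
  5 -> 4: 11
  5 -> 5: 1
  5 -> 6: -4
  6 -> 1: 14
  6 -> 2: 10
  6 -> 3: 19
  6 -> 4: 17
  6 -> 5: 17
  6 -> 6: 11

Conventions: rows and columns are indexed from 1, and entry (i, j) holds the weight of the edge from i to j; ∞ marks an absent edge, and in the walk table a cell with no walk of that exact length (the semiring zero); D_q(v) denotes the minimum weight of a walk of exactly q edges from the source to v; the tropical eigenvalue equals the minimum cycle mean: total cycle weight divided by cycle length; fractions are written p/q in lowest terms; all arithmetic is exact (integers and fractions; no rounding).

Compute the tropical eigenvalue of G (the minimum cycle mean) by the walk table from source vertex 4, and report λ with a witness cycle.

q=0: [∞, ∞, ∞, 0, ∞, ∞]
q=1: [14, ∞, 10, -3, -1, 6]
q=2: [4, 7, -9, -6, -4, -5]
q=3: [-15, -12, -12, -13, -7, -15]
q=4: [-18, -20, -19, -16, -14, -18]
q=5: [-25, -23, -22, -23, -17, -25]
q=6: [-28, -30, -29, -26, -24, -28]
Optimal cycle mean attained by: cycle 1->3->1, total (-4) + (-6), length 2.
Answer: λ = -5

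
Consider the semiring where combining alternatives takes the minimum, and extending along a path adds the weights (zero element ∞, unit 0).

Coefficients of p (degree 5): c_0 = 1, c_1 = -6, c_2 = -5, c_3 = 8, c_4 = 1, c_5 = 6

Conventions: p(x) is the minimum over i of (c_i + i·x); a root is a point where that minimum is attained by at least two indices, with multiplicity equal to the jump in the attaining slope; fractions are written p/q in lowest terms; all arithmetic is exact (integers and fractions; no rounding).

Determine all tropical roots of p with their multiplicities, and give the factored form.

hull edge (i=0, c=1) to (i=1, c=-6): slope -7, span 1
hull edge (i=1, c=-6) to (i=2, c=-5): slope 1, span 1
hull edge (i=2, c=-5) to (i=4, c=1): slope 3, span 2
hull edge (i=4, c=1) to (i=5, c=6): slope 5, span 1
Factored form: p(x) = 6 ⊗ (x ⊕ (-5)) ⊗ (x ⊕ (-3)) ⊗ (x ⊕ (-3)) ⊗ (x ⊕ (-1)) ⊗ (x ⊕ 7)
Answer: roots = -5 (mult 1), -3 (mult 2), -1 (mult 1), 7 (mult 1)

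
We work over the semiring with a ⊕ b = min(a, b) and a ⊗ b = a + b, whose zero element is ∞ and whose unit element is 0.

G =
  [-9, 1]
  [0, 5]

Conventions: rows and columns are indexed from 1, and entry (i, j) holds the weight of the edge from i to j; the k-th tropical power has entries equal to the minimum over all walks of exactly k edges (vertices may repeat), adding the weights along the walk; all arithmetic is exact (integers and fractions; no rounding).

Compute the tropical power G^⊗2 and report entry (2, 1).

G^⊗2:
  [-18, -8]
  [-9, 1]
Key observation: the optimum is the walk 2->1->1, with weight 0 + (-9) = -9.
Optimal value attained by: walk 2->1->1.
Answer: (G^⊗2)[2][1] = -9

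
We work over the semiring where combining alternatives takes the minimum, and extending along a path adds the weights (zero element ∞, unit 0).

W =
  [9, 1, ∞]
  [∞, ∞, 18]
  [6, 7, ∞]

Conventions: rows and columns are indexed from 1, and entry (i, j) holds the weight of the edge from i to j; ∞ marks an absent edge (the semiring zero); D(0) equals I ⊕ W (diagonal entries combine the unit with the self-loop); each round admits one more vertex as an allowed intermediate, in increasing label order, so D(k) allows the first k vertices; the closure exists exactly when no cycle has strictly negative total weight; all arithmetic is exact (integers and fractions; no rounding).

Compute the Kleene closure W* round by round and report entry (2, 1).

D(0):
  [0, 1, ∞]
  [∞, 0, 18]
  [6, 7, 0]
D(1):
  [0, 1, ∞]
  [∞, 0, 18]
  [6, 7, 0]
D(2):
  [0, 1, 19]
  [∞, 0, 18]
  [6, 7, 0]
D(3):
  [0, 1, 19]
  [24, 0, 18]
  [6, 7, 0]
Answer: W*[2][1] = 24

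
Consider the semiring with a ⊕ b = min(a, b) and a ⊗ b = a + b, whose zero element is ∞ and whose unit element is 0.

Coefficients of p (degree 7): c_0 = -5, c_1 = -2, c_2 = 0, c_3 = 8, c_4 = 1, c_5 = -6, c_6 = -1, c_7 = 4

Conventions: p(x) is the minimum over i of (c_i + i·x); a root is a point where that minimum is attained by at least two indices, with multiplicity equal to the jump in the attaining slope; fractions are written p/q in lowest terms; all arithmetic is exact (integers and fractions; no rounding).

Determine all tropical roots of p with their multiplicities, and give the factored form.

hull edge (i=0, c=-5) to (i=5, c=-6): slope -1/5, span 5
hull edge (i=5, c=-6) to (i=7, c=4): slope 5, span 2
Factored form: p(x) = 4 ⊗ (x ⊕ (-5)) ⊗ (x ⊕ (-5)) ⊗ (x ⊕ 1/5) ⊗ (x ⊕ 1/5) ⊗ (x ⊕ 1/5) ⊗ (x ⊕ 1/5) ⊗ (x ⊕ 1/5)
Answer: roots = -5 (mult 2), 1/5 (mult 5)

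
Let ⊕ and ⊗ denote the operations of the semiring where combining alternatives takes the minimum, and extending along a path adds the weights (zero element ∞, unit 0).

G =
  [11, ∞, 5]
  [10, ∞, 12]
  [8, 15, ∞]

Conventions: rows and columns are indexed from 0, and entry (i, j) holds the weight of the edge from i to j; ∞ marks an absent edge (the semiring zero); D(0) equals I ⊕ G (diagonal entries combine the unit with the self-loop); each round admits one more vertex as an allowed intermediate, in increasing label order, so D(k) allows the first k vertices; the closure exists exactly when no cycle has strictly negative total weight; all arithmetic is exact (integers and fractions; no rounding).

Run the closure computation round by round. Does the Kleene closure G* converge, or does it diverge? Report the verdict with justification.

D(0):
  [0, ∞, 5]
  [10, 0, 12]
  [8, 15, 0]
D(1):
  [0, ∞, 5]
  [10, 0, 12]
  [8, 15, 0]
D(2):
  [0, ∞, 5]
  [10, 0, 12]
  [8, 15, 0]
D(3):
  [0, 20, 5]
  [10, 0, 12]
  [8, 15, 0]
Key observation: every diagonal entry stays at the unit through all rounds, so no improving cycle exists.
Answer: CONVERGES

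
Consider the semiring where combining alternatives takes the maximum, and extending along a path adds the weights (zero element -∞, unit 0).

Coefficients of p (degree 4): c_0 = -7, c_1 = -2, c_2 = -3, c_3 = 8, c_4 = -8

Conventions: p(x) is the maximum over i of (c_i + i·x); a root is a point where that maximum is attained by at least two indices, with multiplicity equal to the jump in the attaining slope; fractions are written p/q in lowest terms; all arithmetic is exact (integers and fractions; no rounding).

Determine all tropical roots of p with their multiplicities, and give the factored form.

hull edge (i=0, c=-7) to (i=3, c=8): slope 5, span 3
hull edge (i=3, c=8) to (i=4, c=-8): slope -16, span 1
Factored form: p(x) = -8 ⊗ (x ⊕ (-5)) ⊗ (x ⊕ (-5)) ⊗ (x ⊕ (-5)) ⊗ (x ⊕ 16)
Answer: roots = -5 (mult 3), 16 (mult 1)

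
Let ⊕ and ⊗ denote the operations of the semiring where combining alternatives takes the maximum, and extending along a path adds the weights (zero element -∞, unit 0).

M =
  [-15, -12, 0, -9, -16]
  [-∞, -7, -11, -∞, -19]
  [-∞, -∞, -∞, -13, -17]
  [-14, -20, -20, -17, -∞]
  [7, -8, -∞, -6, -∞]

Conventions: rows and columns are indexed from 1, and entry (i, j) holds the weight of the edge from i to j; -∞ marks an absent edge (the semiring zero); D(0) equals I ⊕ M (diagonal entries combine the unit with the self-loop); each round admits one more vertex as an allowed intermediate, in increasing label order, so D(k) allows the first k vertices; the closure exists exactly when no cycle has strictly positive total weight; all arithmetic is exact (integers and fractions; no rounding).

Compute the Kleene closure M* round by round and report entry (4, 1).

D(0):
  [0, -12, 0, -9, -16]
  [-∞, 0, -11, -∞, -19]
  [-∞, -∞, 0, -13, -17]
  [-14, -20, -20, 0, -∞]
  [7, -8, -∞, -6, 0]
D(1):
  [0, -12, 0, -9, -16]
  [-∞, 0, -11, -∞, -19]
  [-∞, -∞, 0, -13, -17]
  [-14, -20, -14, 0, -30]
  [7, -5, 7, -2, 0]
D(2):
  [0, -12, 0, -9, -16]
  [-∞, 0, -11, -∞, -19]
  [-∞, -∞, 0, -13, -17]
  [-14, -20, -14, 0, -30]
  [7, -5, 7, -2, 0]
D(3):
  [0, -12, 0, -9, -16]
  [-∞, 0, -11, -24, -19]
  [-∞, -∞, 0, -13, -17]
  [-14, -20, -14, 0, -30]
  [7, -5, 7, -2, 0]
D(4):
  [0, -12, 0, -9, -16]
  [-38, 0, -11, -24, -19]
  [-27, -33, 0, -13, -17]
  [-14, -20, -14, 0, -30]
  [7, -5, 7, -2, 0]
D(5):
  [0, -12, 0, -9, -16]
  [-12, 0, -11, -21, -19]
  [-10, -22, 0, -13, -17]
  [-14, -20, -14, 0, -30]
  [7, -5, 7, -2, 0]
Answer: M*[4][1] = -14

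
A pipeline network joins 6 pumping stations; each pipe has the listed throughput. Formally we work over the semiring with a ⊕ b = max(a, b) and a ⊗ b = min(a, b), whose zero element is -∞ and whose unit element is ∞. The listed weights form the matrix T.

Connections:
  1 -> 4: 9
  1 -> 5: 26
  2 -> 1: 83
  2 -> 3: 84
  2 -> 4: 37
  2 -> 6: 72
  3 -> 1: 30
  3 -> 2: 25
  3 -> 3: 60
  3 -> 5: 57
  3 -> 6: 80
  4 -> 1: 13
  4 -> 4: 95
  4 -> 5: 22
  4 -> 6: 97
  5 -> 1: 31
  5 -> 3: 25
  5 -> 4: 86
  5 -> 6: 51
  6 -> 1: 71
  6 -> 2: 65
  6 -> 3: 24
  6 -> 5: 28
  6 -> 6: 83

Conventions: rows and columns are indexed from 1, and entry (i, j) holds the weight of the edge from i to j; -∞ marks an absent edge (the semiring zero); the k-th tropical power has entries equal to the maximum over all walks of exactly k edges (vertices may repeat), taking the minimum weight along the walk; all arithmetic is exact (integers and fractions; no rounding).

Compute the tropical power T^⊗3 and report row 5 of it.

T^⊗2:
  [26, -∞, 25, 26, 9, 26]
  [71, 65, 60, 37, 57, 80]
  [71, 65, 60, 57, 57, 80]
  [71, 65, 24, 95, 28, 95]
  [51, 51, 25, 86, 28, 86]
  [71, 65, 65, 37, 28, 83]
T^⊗3:
  [26, 26, 25, 26, 26, 26]
  [71, 65, 65, 57, 57, 80]
  [71, 65, 65, 57, 57, 80]
  [71, 65, 65, 95, 28, 95]
  [71, 65, 51, 86, 28, 86]
  [71, 65, 65, 37, 57, 83]
Answer: row 5 of T^⊗3 = [71, 65, 51, 86, 28, 86]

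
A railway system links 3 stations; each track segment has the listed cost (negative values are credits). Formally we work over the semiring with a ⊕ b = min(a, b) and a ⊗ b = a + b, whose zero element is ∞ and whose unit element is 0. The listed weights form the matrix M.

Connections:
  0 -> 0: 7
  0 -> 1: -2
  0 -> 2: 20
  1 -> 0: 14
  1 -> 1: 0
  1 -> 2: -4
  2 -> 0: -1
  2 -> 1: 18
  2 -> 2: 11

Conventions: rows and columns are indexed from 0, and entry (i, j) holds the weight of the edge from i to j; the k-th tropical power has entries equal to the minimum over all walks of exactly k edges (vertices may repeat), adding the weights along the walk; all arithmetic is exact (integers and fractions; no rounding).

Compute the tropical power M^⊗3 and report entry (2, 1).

M^⊗2:
  [12, -2, -6]
  [-5, 0, -4]
  [6, -3, 14]
M^⊗3:
  [-7, -2, -6]
  [-5, -7, -4]
  [11, -3, -7]
Key observation: the optimum is the walk 2->0->1->1, with weight (-1) + (-2) + 0 = -3.
Optimal value attained by: walk 2->0->1->1.
Answer: (M^⊗3)[2][1] = -3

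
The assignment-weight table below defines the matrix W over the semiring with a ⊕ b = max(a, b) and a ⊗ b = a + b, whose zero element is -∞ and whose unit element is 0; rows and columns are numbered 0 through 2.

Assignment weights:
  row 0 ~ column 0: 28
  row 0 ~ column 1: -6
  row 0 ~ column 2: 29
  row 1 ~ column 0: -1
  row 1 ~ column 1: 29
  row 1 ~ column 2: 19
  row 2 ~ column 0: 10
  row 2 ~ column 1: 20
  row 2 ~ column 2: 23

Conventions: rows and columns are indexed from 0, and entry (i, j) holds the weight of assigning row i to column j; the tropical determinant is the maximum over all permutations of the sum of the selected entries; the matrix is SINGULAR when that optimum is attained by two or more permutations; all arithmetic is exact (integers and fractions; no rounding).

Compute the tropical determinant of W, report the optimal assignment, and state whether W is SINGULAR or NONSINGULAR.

σ = (0, 1, 2): 28 + 29 + 23 = 80
σ = (0, 2, 1): 28 + 19 + 20 = 67
σ = (1, 0, 2): (-6) + (-1) + 23 = 16
σ = (1, 2, 0): (-6) + 19 + 10 = 23
σ = (2, 0, 1): 29 + (-1) + 20 = 48
σ = (2, 1, 0): 29 + 29 + 10 = 68
Optimal value attained by: σ = (0, 1, 2).
Answer: det⊕(W) = 80; verdict: NONSINGULAR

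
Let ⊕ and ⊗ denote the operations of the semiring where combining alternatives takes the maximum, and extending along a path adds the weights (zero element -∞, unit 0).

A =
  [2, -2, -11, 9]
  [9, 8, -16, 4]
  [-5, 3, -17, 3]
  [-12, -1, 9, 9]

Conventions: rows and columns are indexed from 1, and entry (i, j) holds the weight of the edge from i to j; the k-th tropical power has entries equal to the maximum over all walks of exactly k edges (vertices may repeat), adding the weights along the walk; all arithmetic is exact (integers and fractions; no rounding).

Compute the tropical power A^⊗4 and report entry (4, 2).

A^⊗2:
  [7, 8, 18, 18]
  [17, 16, 13, 18]
  [12, 11, 12, 12]
  [8, 12, 18, 18]
A^⊗3:
  [17, 21, 27, 27]
  [25, 24, 27, 27]
  [20, 19, 21, 21]
  [21, 21, 27, 27]
A^⊗4:
  [30, 30, 36, 36]
  [33, 32, 36, 36]
  [28, 27, 30, 30]
  [30, 30, 36, 36]
Key observation: the optimum is the walk 4->4->4->3->2, with weight 9 + 9 + 9 + 3 = 30.
Optimal value attained by: walk 4->4->4->3->2.
Answer: (A^⊗4)[4][2] = 30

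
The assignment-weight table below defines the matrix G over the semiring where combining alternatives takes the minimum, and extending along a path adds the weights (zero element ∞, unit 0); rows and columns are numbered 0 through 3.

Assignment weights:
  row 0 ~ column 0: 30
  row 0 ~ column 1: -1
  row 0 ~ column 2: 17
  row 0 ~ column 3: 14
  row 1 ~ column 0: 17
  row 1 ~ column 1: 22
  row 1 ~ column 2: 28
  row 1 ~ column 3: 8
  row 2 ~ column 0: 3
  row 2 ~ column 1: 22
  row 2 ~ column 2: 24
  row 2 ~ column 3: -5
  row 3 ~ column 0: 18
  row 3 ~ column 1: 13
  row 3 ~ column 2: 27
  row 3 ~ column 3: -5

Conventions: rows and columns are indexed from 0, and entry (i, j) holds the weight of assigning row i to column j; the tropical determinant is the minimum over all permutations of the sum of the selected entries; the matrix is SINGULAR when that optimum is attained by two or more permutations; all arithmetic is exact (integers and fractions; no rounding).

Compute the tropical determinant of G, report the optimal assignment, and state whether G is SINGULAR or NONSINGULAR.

σ = (0, 1, 2, 3): 30 + 22 + 24 + (-5) = 71
σ = (0, 1, 3, 2): 30 + 22 + (-5) + 27 = 74
σ = (0, 2, 1, 3): 30 + 28 + 22 + (-5) = 75
σ = (0, 2, 3, 1): 30 + 28 + (-5) + 13 = 66
σ = (0, 3, 1, 2): 30 + 8 + 22 + 27 = 87
σ = (0, 3, 2, 1): 30 + 8 + 24 + 13 = 75
σ = (1, 0, 2, 3): (-1) + 17 + 24 + (-5) = 35
σ = (1, 0, 3, 2): (-1) + 17 + (-5) + 27 = 38
σ = (1, 2, 0, 3): (-1) + 28 + 3 + (-5) = 25
σ = (1, 2, 3, 0): (-1) + 28 + (-5) + 18 = 40
σ = (1, 3, 0, 2): (-1) + 8 + 3 + 27 = 37
σ = (1, 3, 2, 0): (-1) + 8 + 24 + 18 = 49
σ = (2, 0, 1, 3): 17 + 17 + 22 + (-5) = 51
σ = (2, 0, 3, 1): 17 + 17 + (-5) + 13 = 42
σ = (2, 1, 0, 3): 17 + 22 + 3 + (-5) = 37
σ = (2, 1, 3, 0): 17 + 22 + (-5) + 18 = 52
σ = (2, 3, 0, 1): 17 + 8 + 3 + 13 = 41
σ = (2, 3, 1, 0): 17 + 8 + 22 + 18 = 65
σ = (3, 0, 1, 2): 14 + 17 + 22 + 27 = 80
σ = (3, 0, 2, 1): 14 + 17 + 24 + 13 = 68
σ = (3, 1, 0, 2): 14 + 22 + 3 + 27 = 66
σ = (3, 1, 2, 0): 14 + 22 + 24 + 18 = 78
σ = (3, 2, 0, 1): 14 + 28 + 3 + 13 = 58
σ = (3, 2, 1, 0): 14 + 28 + 22 + 18 = 82
Optimal value attained by: σ = (1, 2, 0, 3).
Answer: det⊕(G) = 25; verdict: NONSINGULAR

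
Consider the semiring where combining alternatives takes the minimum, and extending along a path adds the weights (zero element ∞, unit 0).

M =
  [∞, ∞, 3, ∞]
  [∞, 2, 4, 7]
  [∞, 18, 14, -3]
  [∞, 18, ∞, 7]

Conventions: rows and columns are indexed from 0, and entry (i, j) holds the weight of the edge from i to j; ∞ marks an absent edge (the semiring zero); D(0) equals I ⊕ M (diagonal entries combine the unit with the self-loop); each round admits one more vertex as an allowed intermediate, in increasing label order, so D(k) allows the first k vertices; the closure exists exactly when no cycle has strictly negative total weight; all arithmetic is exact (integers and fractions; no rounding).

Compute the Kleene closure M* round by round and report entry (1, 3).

D(0):
  [0, ∞, 3, ∞]
  [∞, 0, 4, 7]
  [∞, 18, 0, -3]
  [∞, 18, ∞, 0]
D(1):
  [0, ∞, 3, ∞]
  [∞, 0, 4, 7]
  [∞, 18, 0, -3]
  [∞, 18, ∞, 0]
D(2):
  [0, ∞, 3, ∞]
  [∞, 0, 4, 7]
  [∞, 18, 0, -3]
  [∞, 18, 22, 0]
D(3):
  [0, 21, 3, 0]
  [∞, 0, 4, 1]
  [∞, 18, 0, -3]
  [∞, 18, 22, 0]
D(4):
  [0, 18, 3, 0]
  [∞, 0, 4, 1]
  [∞, 15, 0, -3]
  [∞, 18, 22, 0]
Answer: M*[1][3] = 1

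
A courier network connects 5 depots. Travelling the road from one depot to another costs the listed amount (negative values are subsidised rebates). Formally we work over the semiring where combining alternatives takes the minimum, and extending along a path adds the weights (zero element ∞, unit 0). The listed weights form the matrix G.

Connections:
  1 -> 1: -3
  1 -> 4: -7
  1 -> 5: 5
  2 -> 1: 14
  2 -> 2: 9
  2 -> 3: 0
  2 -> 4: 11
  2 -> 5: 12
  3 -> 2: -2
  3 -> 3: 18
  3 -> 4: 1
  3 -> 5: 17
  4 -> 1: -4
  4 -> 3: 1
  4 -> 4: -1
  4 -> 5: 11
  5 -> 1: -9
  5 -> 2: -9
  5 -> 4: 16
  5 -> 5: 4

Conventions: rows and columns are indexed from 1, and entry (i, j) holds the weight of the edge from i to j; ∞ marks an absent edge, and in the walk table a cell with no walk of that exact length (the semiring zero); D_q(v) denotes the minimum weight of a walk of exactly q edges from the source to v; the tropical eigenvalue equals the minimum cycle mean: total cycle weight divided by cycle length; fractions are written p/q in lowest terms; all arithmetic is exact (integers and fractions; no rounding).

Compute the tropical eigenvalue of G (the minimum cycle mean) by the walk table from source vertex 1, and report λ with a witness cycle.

q=0: [0, ∞, ∞, ∞, ∞]
q=1: [-3, ∞, ∞, -7, 5]
q=2: [-11, -4, -6, -10, 2]
q=3: [-14, -8, -9, -18, -6]
q=4: [-22, -15, -17, -21, -9]
q=5: [-25, -19, -20, -29, -17]
Optimal cycle mean attained by: cycle 1->4->1, total (-7) + (-4), length 2.
Answer: λ = -11/2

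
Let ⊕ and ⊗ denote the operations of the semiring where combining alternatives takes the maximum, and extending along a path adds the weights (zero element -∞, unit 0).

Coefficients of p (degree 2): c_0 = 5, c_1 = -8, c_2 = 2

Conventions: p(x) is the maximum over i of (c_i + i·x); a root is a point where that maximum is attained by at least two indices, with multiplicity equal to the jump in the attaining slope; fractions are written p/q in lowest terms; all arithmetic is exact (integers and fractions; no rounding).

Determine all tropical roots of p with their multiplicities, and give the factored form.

hull edge (i=0, c=5) to (i=2, c=2): slope -3/2, span 2
Factored form: p(x) = 2 ⊗ (x ⊕ 3/2) ⊗ (x ⊕ 3/2)
Answer: roots = 3/2 (mult 2)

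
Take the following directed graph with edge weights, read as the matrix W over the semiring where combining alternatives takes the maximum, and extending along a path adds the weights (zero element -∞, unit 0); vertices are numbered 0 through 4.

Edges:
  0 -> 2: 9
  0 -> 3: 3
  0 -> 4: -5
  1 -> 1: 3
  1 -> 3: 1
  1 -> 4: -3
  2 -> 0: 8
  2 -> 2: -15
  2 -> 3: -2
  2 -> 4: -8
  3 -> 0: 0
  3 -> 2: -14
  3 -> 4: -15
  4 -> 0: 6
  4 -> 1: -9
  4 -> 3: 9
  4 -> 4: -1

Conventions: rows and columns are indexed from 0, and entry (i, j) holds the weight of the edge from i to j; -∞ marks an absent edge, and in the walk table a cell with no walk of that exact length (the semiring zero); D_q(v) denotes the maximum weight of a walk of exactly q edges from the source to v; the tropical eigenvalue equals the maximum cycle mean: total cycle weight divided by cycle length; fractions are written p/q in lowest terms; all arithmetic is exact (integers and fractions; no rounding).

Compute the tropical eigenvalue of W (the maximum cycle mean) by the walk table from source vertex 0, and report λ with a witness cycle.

q=0: [0, -∞, -∞, -∞, -∞]
q=1: [-∞, -∞, 9, 3, -5]
q=2: [17, -14, -6, 7, 1]
q=3: [7, -8, 26, 20, 12]
q=4: [34, 3, 16, 24, 18]
q=5: [24, 9, 43, 37, 29]
Optimal cycle mean attained by: cycle 0->2->0, total 9 + 8, length 2.
Answer: λ = 17/2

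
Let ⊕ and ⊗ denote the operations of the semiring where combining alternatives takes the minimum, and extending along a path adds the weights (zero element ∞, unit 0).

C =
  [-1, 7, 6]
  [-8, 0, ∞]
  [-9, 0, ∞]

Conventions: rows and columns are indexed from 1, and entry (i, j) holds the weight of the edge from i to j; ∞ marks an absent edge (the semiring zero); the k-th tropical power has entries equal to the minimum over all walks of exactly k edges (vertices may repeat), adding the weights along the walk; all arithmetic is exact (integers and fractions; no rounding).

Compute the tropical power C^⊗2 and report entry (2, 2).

C^⊗2:
  [-3, 6, 5]
  [-9, -1, -2]
  [-10, -2, -3]
Key observation: the optimum is the walk 2->1->2, with weight (-8) + 7 = -1.
Optimal value attained by: walk 2->1->2.
Answer: (C^⊗2)[2][2] = -1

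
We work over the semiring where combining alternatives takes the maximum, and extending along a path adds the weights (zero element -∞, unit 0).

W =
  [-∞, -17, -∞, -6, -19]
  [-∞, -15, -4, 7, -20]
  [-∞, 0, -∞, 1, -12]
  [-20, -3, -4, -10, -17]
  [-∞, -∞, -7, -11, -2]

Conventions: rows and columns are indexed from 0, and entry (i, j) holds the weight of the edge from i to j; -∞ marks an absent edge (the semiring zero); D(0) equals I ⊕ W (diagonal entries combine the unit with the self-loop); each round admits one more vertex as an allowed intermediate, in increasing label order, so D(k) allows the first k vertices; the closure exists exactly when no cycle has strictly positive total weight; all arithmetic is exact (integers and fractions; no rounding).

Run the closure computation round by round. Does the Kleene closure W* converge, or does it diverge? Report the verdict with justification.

D(0):
  [0, -17, -∞, -6, -19]
  [-∞, 0, -4, 7, -20]
  [-∞, 0, 0, 1, -12]
  [-20, -3, -4, 0, -17]
  [-∞, -∞, -7, -11, 0]
D(1):
  [0, -17, -∞, -6, -19]
  [-∞, 0, -4, 7, -20]
  [-∞, 0, 0, 1, -12]
  [-20, -3, -4, 0, -17]
  [-∞, -∞, -7, -11, 0]
Detection: at round 2, diagonal entry (3, 3) turns strictly positive.
Key observation: the cycle 3->1->3 has total weight (-3) + 7, which is strictly positive.
Answer: DIVERGES — positive cycle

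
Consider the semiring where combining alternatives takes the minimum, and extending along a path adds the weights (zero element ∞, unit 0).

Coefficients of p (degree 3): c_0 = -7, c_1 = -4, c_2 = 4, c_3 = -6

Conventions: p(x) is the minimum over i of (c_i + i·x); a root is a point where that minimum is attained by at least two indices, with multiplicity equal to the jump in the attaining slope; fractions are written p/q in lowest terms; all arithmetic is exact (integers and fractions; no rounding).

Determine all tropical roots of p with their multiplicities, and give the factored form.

hull edge (i=0, c=-7) to (i=3, c=-6): slope 1/3, span 3
Factored form: p(x) = -6 ⊗ (x ⊕ (-1/3)) ⊗ (x ⊕ (-1/3)) ⊗ (x ⊕ (-1/3))
Answer: roots = -1/3 (mult 3)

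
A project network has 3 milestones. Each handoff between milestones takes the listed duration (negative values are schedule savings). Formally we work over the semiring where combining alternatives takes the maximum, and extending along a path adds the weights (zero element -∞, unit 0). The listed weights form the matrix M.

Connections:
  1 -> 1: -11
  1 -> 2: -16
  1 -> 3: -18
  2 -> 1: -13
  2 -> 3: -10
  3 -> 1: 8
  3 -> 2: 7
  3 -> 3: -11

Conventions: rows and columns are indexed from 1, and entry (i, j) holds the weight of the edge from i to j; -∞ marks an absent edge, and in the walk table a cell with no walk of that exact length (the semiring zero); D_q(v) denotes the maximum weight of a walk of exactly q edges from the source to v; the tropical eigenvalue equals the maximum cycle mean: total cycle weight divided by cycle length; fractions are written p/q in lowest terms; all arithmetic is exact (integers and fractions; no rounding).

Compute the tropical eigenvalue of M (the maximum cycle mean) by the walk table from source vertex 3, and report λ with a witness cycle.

q=0: [-∞, -∞, 0]
q=1: [8, 7, -11]
q=2: [-3, -4, -3]
q=3: [5, 4, -14]
Optimal cycle mean attained by: cycle 2->3->2, total (-10) + 7, length 2.
Answer: λ = -3/2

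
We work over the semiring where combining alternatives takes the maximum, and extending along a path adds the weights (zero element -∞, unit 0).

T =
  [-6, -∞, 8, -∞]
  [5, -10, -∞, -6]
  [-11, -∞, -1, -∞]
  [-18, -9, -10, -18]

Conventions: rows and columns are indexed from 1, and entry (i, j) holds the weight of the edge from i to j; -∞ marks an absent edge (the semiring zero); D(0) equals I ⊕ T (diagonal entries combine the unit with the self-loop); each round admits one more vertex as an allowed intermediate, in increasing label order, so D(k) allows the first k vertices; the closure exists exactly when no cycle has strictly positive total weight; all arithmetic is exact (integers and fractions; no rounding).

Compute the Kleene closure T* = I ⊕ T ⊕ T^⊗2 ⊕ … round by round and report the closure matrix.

D(0):
  [0, -∞, 8, -∞]
  [5, 0, -∞, -6]
  [-11, -∞, 0, -∞]
  [-18, -9, -10, 0]
D(1):
  [0, -∞, 8, -∞]
  [5, 0, 13, -6]
  [-11, -∞, 0, -∞]
  [-18, -9, -10, 0]
D(2):
  [0, -∞, 8, -∞]
  [5, 0, 13, -6]
  [-11, -∞, 0, -∞]
  [-4, -9, 4, 0]
D(3):
  [0, -∞, 8, -∞]
  [5, 0, 13, -6]
  [-11, -∞, 0, -∞]
  [-4, -9, 4, 0]
D(4):
  [0, -∞, 8, -∞]
  [5, 0, 13, -6]
  [-11, -∞, 0, -∞]
  [-4, -9, 4, 0]
Answer: T* = [[0, -∞, 8, -∞], [5, 0, 13, -6], [-11, -∞, 0, -∞], [-4, -9, 4, 0]]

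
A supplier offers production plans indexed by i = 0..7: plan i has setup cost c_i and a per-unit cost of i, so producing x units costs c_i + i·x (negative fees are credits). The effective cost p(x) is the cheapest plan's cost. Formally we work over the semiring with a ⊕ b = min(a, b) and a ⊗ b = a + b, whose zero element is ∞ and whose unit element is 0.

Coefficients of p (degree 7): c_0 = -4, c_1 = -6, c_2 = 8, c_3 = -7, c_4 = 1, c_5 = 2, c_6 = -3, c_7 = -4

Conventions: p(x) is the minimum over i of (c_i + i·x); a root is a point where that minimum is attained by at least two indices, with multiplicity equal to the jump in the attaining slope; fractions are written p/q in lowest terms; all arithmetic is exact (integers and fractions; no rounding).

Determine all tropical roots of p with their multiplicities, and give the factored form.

hull edge (i=0, c=-4) to (i=1, c=-6): slope -2, span 1
hull edge (i=1, c=-6) to (i=3, c=-7): slope -1/2, span 2
hull edge (i=3, c=-7) to (i=7, c=-4): slope 3/4, span 4
Factored form: p(x) = -4 ⊗ (x ⊕ (-3/4)) ⊗ (x ⊕ (-3/4)) ⊗ (x ⊕ (-3/4)) ⊗ (x ⊕ (-3/4)) ⊗ (x ⊕ 1/2) ⊗ (x ⊕ 1/2) ⊗ (x ⊕ 2)
Answer: roots = -3/4 (mult 4), 1/2 (mult 2), 2 (mult 1)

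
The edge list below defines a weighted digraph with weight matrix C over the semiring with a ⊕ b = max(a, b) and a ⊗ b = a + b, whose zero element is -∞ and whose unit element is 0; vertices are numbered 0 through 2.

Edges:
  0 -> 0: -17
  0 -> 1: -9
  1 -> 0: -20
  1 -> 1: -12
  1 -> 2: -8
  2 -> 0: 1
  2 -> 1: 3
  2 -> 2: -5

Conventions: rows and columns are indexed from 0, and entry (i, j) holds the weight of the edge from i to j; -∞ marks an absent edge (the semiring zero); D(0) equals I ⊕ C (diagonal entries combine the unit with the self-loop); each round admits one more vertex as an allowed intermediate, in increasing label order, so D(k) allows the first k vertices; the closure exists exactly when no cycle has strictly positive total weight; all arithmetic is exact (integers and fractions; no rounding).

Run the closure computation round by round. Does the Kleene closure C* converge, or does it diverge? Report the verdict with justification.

D(0):
  [0, -9, -∞]
  [-20, 0, -8]
  [1, 3, 0]
D(1):
  [0, -9, -∞]
  [-20, 0, -8]
  [1, 3, 0]
D(2):
  [0, -9, -17]
  [-20, 0, -8]
  [1, 3, 0]
D(3):
  [0, -9, -17]
  [-7, 0, -8]
  [1, 3, 0]
Key observation: every diagonal entry stays at the unit through all rounds, so no improving cycle exists.
Answer: CONVERGES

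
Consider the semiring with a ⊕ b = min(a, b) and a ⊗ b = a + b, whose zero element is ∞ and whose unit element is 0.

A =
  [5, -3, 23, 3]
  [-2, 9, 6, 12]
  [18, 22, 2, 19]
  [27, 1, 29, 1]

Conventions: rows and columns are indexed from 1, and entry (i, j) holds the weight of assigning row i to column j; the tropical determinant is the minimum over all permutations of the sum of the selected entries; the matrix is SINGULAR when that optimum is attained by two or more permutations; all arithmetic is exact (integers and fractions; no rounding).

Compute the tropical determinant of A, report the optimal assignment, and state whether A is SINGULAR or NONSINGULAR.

σ = (1, 2, 3, 4): 5 + 9 + 2 + 1 = 17
σ = (1, 2, 4, 3): 5 + 9 + 19 + 29 = 62
σ = (1, 3, 2, 4): 5 + 6 + 22 + 1 = 34
σ = (1, 3, 4, 2): 5 + 6 + 19 + 1 = 31
σ = (1, 4, 2, 3): 5 + 12 + 22 + 29 = 68
σ = (1, 4, 3, 2): 5 + 12 + 2 + 1 = 20
σ = (2, 1, 3, 4): (-3) + (-2) + 2 + 1 = -2
σ = (2, 1, 4, 3): (-3) + (-2) + 19 + 29 = 43
σ = (2, 3, 1, 4): (-3) + 6 + 18 + 1 = 22
σ = (2, 3, 4, 1): (-3) + 6 + 19 + 27 = 49
σ = (2, 4, 1, 3): (-3) + 12 + 18 + 29 = 56
σ = (2, 4, 3, 1): (-3) + 12 + 2 + 27 = 38
σ = (3, 1, 2, 4): 23 + (-2) + 22 + 1 = 44
σ = (3, 1, 4, 2): 23 + (-2) + 19 + 1 = 41
σ = (3, 2, 1, 4): 23 + 9 + 18 + 1 = 51
σ = (3, 2, 4, 1): 23 + 9 + 19 + 27 = 78
σ = (3, 4, 1, 2): 23 + 12 + 18 + 1 = 54
σ = (3, 4, 2, 1): 23 + 12 + 22 + 27 = 84
σ = (4, 1, 2, 3): 3 + (-2) + 22 + 29 = 52
σ = (4, 1, 3, 2): 3 + (-2) + 2 + 1 = 4
σ = (4, 2, 1, 3): 3 + 9 + 18 + 29 = 59
σ = (4, 2, 3, 1): 3 + 9 + 2 + 27 = 41
σ = (4, 3, 1, 2): 3 + 6 + 18 + 1 = 28
σ = (4, 3, 2, 1): 3 + 6 + 22 + 27 = 58
Optimal value attained by: σ = (2, 1, 3, 4).
Answer: det⊕(A) = -2; verdict: NONSINGULAR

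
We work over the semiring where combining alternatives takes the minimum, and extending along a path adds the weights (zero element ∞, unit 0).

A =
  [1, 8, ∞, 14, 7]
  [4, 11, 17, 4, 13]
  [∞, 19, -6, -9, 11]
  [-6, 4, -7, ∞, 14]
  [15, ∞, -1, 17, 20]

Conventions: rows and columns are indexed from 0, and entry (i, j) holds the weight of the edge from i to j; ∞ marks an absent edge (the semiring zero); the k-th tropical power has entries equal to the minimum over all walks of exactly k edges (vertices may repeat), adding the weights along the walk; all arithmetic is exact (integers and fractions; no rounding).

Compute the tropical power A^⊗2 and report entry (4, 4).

A^⊗2:
  [2, 9, 6, 12, 8]
  [-2, 8, -3, 8, 11]
  [-15, -5, -16, -15, 5]
  [-5, 2, -13, -16, 1]
  [11, 18, -7, -10, 10]
Key observation: the optimum is the walk 4->2->4, with weight (-1) + 11 = 10.
Optimal value attained by: walk 4->2->4.
Answer: (A^⊗2)[4][4] = 10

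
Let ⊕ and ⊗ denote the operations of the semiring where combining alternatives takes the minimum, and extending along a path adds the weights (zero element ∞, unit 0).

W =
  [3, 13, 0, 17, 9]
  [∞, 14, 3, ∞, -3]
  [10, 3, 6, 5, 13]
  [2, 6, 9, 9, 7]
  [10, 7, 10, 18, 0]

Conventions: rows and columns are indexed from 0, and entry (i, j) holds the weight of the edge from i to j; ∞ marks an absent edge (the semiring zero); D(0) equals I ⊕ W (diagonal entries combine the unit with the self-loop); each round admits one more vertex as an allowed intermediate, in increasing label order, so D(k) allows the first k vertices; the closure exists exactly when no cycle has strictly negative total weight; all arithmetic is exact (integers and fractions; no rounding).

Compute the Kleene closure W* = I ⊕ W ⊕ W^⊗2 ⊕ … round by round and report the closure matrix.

D(0):
  [0, 13, 0, 17, 9]
  [∞, 0, 3, ∞, -3]
  [10, 3, 0, 5, 13]
  [2, 6, 9, 0, 7]
  [10, 7, 10, 18, 0]
D(1):
  [0, 13, 0, 17, 9]
  [∞, 0, 3, ∞, -3]
  [10, 3, 0, 5, 13]
  [2, 6, 2, 0, 7]
  [10, 7, 10, 18, 0]
D(2):
  [0, 13, 0, 17, 9]
  [∞, 0, 3, ∞, -3]
  [10, 3, 0, 5, 0]
  [2, 6, 2, 0, 3]
  [10, 7, 10, 18, 0]
D(3):
  [0, 3, 0, 5, 0]
  [13, 0, 3, 8, -3]
  [10, 3, 0, 5, 0]
  [2, 5, 2, 0, 2]
  [10, 7, 10, 15, 0]
D(4):
  [0, 3, 0, 5, 0]
  [10, 0, 3, 8, -3]
  [7, 3, 0, 5, 0]
  [2, 5, 2, 0, 2]
  [10, 7, 10, 15, 0]
D(5):
  [0, 3, 0, 5, 0]
  [7, 0, 3, 8, -3]
  [7, 3, 0, 5, 0]
  [2, 5, 2, 0, 2]
  [10, 7, 10, 15, 0]
Answer: W* = [[0, 3, 0, 5, 0], [7, 0, 3, 8, -3], [7, 3, 0, 5, 0], [2, 5, 2, 0, 2], [10, 7, 10, 15, 0]]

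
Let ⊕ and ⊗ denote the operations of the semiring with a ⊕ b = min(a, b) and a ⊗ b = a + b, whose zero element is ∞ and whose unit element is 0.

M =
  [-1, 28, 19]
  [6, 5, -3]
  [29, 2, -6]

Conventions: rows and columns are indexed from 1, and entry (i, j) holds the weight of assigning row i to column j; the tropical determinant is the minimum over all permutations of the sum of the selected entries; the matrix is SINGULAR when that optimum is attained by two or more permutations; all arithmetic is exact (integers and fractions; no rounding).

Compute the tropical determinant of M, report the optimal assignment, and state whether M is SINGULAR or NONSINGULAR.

σ = (1, 2, 3): (-1) + 5 + (-6) = -2
σ = (1, 3, 2): (-1) + (-3) + 2 = -2
σ = (2, 1, 3): 28 + 6 + (-6) = 28
σ = (2, 3, 1): 28 + (-3) + 29 = 54
σ = (3, 1, 2): 19 + 6 + 2 = 27
σ = (3, 2, 1): 19 + 5 + 29 = 53
Optimal value attained by: σ = (1, 2, 3).
Answer: det⊕(M) = -2; verdict: SINGULAR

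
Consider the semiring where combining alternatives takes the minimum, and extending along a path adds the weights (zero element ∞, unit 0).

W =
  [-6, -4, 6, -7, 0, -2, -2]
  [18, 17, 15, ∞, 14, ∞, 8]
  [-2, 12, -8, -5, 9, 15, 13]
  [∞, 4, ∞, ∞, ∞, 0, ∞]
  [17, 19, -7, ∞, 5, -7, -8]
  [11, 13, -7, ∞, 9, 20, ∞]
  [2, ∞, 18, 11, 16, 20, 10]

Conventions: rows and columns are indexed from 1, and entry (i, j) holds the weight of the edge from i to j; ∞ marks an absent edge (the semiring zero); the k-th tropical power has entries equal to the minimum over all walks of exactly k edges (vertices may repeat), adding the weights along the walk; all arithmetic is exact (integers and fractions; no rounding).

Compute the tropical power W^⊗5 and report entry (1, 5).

W^⊗2:
  [-12, -10, -9, -13, -6, -8, -8]
  [10, 14, 7, 10, 18, 7, 6]
  [-10, -6, -16, -13, -2, -5, -4]
  [11, 13, -7, ∞, 9, 20, 12]
  [-9, 5, -15, -12, 2, -2, -3]
  [-9, 5, -15, -12, 2, 2, 1]
  [-4, -2, 8, -5, 2, 0, 0]
W^⊗3:
  [-18, -16, -17, -19, -12, -14, -14]
  [4, 6, -1, 2, 10, 8, 8]
  [-18, -14, -24, -21, -10, -13, -12]
  [-9, 5, -15, -12, 2, 2, 1]
  [-17, -13, -23, -20, -9, -12, -11]
  [-17, -13, -23, -20, -9, -12, -11]
  [-10, -8, -7, -11, -4, -6, -6]
W^⊗4:
  [-24, -22, -25, -25, -18, -20, -20]
  [-3, 0, -9, -6, 4, 2, 2]
  [-26, -22, -32, -29, -18, -21, -20]
  [-17, -13, -23, -20, -9, -12, -11]
  [-25, -21, -31, -28, -17, -20, -19]
  [-25, -21, -31, -28, -17, -20, -19]
  [-16, -14, -15, -17, -10, -12, -12]
W^⊗5:
  [-30, -28, -33, -31, -24, -26, -26]
  [-11, -7, -17, -14, -3, -6, -5]
  [-34, -30, -40, -37, -26, -29, -28]
  [-25, -21, -31, -28, -17, -20, -19]
  [-33, -29, -39, -36, -25, -28, -27]
  [-33, -29, -39, -36, -25, -28, -27]
  [-22, -20, -23, -23, -16, -18, -18]
Key observation: the optimum is the walk 1->1->1->1->1->5, with weight (-6) + (-6) + (-6) + (-6) + 0 = -24.
Optimal value attained by: walk 1->1->1->1->1->5.
Answer: (W^⊗5)[1][5] = -24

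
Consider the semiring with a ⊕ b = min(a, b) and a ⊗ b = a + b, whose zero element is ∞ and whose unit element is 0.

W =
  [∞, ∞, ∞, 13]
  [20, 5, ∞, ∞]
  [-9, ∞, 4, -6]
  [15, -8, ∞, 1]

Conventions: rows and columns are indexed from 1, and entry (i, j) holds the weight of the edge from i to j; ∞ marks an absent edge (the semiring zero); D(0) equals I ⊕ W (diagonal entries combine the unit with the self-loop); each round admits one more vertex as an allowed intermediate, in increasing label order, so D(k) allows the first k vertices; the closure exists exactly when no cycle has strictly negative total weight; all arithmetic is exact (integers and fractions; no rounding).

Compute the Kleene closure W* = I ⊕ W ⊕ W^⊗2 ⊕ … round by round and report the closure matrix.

D(0):
  [0, ∞, ∞, 13]
  [20, 0, ∞, ∞]
  [-9, ∞, 0, -6]
  [15, -8, ∞, 0]
D(1):
  [0, ∞, ∞, 13]
  [20, 0, ∞, 33]
  [-9, ∞, 0, -6]
  [15, -8, ∞, 0]
D(2):
  [0, ∞, ∞, 13]
  [20, 0, ∞, 33]
  [-9, ∞, 0, -6]
  [12, -8, ∞, 0]
D(3):
  [0, ∞, ∞, 13]
  [20, 0, ∞, 33]
  [-9, ∞, 0, -6]
  [12, -8, ∞, 0]
D(4):
  [0, 5, ∞, 13]
  [20, 0, ∞, 33]
  [-9, -14, 0, -6]
  [12, -8, ∞, 0]
Answer: W* = [[0, 5, ∞, 13], [20, 0, ∞, 33], [-9, -14, 0, -6], [12, -8, ∞, 0]]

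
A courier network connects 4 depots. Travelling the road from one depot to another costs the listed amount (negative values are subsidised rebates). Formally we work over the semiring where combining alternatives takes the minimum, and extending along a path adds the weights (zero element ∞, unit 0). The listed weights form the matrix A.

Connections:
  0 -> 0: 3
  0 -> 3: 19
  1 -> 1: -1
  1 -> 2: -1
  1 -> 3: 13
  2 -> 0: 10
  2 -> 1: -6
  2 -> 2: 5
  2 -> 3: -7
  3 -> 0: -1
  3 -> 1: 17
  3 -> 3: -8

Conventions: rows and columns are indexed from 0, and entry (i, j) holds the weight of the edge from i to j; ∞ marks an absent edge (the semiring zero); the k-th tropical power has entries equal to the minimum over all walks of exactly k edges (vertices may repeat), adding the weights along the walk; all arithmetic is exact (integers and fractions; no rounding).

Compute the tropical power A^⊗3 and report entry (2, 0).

A^⊗2:
  [6, 36, ∞, 11]
  [9, -7, -2, -8]
  [-8, -7, -7, -15]
  [-9, 9, 16, -16]
A^⊗3:
  [9, 28, 35, 3]
  [-9, -8, -8, -16]
  [-16, -13, -8, -23]
  [-17, 1, 8, -24]
Key observation: the optimum is the walk 2->3->3->0, with weight (-7) + (-8) + (-1) = -16.
Optimal value attained by: walk 2->3->3->0.
Answer: (A^⊗3)[2][0] = -16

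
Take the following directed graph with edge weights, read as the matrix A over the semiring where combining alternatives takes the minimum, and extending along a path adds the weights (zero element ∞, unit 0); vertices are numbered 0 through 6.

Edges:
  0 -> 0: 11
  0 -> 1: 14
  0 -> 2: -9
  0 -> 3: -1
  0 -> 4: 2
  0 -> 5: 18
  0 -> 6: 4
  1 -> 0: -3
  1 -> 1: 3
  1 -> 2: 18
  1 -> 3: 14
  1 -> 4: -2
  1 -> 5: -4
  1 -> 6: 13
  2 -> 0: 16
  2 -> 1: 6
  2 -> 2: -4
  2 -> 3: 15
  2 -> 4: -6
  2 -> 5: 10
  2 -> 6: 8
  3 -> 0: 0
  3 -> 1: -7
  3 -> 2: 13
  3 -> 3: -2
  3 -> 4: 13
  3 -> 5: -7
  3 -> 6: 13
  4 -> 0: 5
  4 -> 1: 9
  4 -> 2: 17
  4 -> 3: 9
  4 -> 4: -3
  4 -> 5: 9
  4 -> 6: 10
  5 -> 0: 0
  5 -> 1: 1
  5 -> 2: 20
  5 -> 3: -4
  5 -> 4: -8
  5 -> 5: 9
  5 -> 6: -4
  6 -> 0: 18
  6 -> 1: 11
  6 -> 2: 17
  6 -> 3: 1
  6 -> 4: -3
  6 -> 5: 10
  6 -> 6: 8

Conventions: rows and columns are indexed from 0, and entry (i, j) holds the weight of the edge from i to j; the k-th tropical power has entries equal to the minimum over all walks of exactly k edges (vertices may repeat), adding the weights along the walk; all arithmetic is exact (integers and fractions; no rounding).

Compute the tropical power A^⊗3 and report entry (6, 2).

A^⊗2:
  [-1, -8, -13, -3, -15, -8, -1]
  [-4, -3, -12, -8, -12, -1, -8]
  [-1, 2, -8, 3, -10, 2, 4]
  [-10, -9, -9, -11, -15, -11, -11]
  [2, 2, -4, 4, -6, 2, 5]
  [-4, -11, -9, -6, -11, -11, 2]
  [1, -6, 9, -1, -6, -6, 6]
A^⊗3:
  [-11, -10, -17, -12, -19, -12, -12]
  [-8, -15, -16, -10, -18, -15, -5]
  [-5, -4, -12, -2, -14, -4, -2]
  [-12, -18, -19, -15, -19, -18, -15]
  [-1, -3, -8, -2, -10, -3, -2]
  [-14, -13, -13, -15, -19, -15, -15]
  [-9, -8, -8, -10, -14, -10, -10]
Key observation: the optimum is the walk 6->3->0->2, with weight 1 + 0 + (-9) = -8.
Optimal value attained by: walk 6->3->0->2.
Answer: (A^⊗3)[6][2] = -8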